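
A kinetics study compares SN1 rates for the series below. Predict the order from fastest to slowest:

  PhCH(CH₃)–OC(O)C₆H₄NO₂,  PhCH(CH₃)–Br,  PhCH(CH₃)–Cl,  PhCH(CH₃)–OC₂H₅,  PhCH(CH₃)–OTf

PhCH(CH₃)–OTf > PhCH(CH₃)–Br > PhCH(CH₃)–Cl > PhCH(CH₃)–OC(O)C₆H₄NO₂ > PhCH(CH₃)–OC₂H₅

With the same alkyl group throughout, only the leaving group differentiates the rates.
Rank by basicity of the departing species: weakest base leaves most easily.
PhCH(CH₃)–OTf loses OTf⁻: pKₐ(CF₃SO₃H (triflic acid)) ≈ -14
PhCH(CH₃)–Br loses Br⁻: pKₐ(HBr) ≈ -9
PhCH(CH₃)–Cl loses Cl⁻: pKₐ(HCl) ≈ -7
PhCH(CH₃)–OC(O)C₆H₄NO₂ loses p-O₂N–C₆H₄–COO⁻: pKₐ(p-nitrobenzoic acid) ≈ 3.4
PhCH(CH₃)–OC₂H₅ loses CH₃CH₂O⁻: pKₐ(CH₃CH₂OH) ≈ 16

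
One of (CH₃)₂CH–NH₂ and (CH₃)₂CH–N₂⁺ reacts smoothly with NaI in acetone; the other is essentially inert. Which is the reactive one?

From (CH₃)₂CH–NH₂ the departing group would be NH₂⁻ (pKₐ(NH₃) ≈ 38). Extremely strong base; never a leaving group.
From (CH₃)₂CH–N₂⁺ the leaving group is N₂ (no meaningful conjugate acid; N₂ departs as an exceptionally stable neutral molecule).
(In practice (CH₃)₂CH–N₂⁺ is made from (CH₃)₂CH–NH₂ by diazotisation (NaNO₂ / HCl, 0 °C), generating a diazonium salt that expels N₂.)

(CH₃)₂CH–N₂⁺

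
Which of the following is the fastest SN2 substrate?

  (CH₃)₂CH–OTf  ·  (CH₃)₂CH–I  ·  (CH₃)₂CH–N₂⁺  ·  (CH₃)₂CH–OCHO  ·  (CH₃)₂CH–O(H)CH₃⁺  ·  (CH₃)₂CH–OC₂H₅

The skeletons are identical, so relative rate is governed entirely by leaving-group ability.
A good leaving group is a weak base: the lower the pKₐ of its conjugate acid, the more readily it departs.
(CH₃)₂CH–N₂⁺ loses N₂: no meaningful conjugate acid; N₂ departs as an exceptionally stable neutral molecule
(CH₃)₂CH–OTf loses OTf⁻: pKₐ(CF₃SO₃H (triflic acid)) ≈ -14
(CH₃)₂CH–I loses I⁻: pKₐ(HI) ≈ -10
(CH₃)₂CH–O(H)CH₃⁺ loses R'OH: pKₐ(R'OH₂⁺) ≈ -2.4
(CH₃)₂CH–OCHO loses HCOO⁻: pKₐ(HCOOH) ≈ 3.8
(CH₃)₂CH–OC₂H₅ loses CH₃CH₂O⁻: pKₐ(CH₃CH₂OH) ≈ 16

(CH₃)₂CH–N₂⁺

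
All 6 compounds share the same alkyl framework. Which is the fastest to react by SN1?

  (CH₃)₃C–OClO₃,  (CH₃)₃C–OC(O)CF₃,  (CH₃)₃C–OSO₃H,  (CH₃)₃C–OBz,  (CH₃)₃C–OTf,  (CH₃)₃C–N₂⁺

Same R in every case — rank the leaving groups.
The more stable X⁻ (or X) is on its own — i.e. the weaker a base it is — the better a leaving group it makes.
(CH₃)₃C–N₂⁺ loses N₂: no meaningful conjugate acid; N₂ departs as an exceptionally stable neutral molecule
(CH₃)₃C–OTf loses OTf⁻: pKₐ(CF₃SO₃H (triflic acid)) ≈ -14
(CH₃)₃C–OClO₃ loses ClO₄⁻: pKₐ(HClO₄) ≈ -10
(CH₃)₃C–OSO₃H loses HSO₄⁻: pKₐ(H₂SO₄) ≈ -3
(CH₃)₃C–OC(O)CF₃ loses CF₃COO⁻: pKₐ(CF₃COOH) ≈ 0.2
(CH₃)₃C–OBz loses PhCOO⁻: pKₐ(C₆H₅COOH) ≈ 4.2

(CH₃)₃C–N₂⁺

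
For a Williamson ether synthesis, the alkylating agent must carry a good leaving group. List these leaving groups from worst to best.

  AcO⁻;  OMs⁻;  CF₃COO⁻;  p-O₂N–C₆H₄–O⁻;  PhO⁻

Leaving-group ability tracks the stability of the departed species; conjugate-acid pKₐ is the usual yardstick (lower pKₐ → better LG).
OMs⁻: pKₐ(CH₃SO₃H (MsOH)) ≈ -1.9
CF₃COO⁻: pKₐ(CF₃COOH) ≈ 0.2
AcO⁻: pKₐ(CH₃COOH) ≈ 4.8
p-O₂N–C₆H₄–O⁻: pKₐ(p-nitrophenol) ≈ 7.2
PhO⁻: pKₐ(C₆H₅OH (phenol)) ≈ 10
Reversing gives the worst-to-best order requested.

PhO⁻ < p-O₂N–C₆H₄–O⁻ < AcO⁻ < CF₃COO⁻ < OMs⁻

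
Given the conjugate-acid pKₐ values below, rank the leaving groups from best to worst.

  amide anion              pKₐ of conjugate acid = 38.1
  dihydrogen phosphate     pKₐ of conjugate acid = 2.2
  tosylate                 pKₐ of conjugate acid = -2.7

tosylate > dihydrogen phosphate > amide anion

Lower conjugate-acid pKₐ ⇒ weaker base ⇒ better leaving group.
Sorting by the given values: tosylate (-2.7), dihydrogen phosphate (2.2), amide anion (38.1).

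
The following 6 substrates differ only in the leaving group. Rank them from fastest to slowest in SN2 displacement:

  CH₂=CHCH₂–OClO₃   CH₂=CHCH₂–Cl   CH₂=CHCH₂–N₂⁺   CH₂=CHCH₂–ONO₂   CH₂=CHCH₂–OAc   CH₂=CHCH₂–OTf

Same R in every case — rank the leaving groups.
The more stable X⁻ (or X) is on its own — i.e. the weaker a base it is — the better a leaving group it makes.
CH₂=CHCH₂–N₂⁺ loses N₂: no meaningful conjugate acid; N₂ departs as an exceptionally stable neutral molecule
CH₂=CHCH₂–OTf loses OTf⁻: pKₐ(CF₃SO₃H (triflic acid)) ≈ -14
CH₂=CHCH₂–OClO₃ loses ClO₄⁻: pKₐ(HClO₄) ≈ -10
CH₂=CHCH₂–Cl loses Cl⁻: pKₐ(HCl) ≈ -7
CH₂=CHCH₂–ONO₂ loses NO₃⁻: pKₐ(HNO₃) ≈ -1.3
CH₂=CHCH₂–OAc loses AcO⁻: pKₐ(CH₃COOH) ≈ 4.8

CH₂=CHCH₂–N₂⁺ > CH₂=CHCH₂–OTf > CH₂=CHCH₂–OClO₃ > CH₂=CHCH₂–Cl > CH₂=CHCH₂–ONO₂ > CH₂=CHCH₂–OAc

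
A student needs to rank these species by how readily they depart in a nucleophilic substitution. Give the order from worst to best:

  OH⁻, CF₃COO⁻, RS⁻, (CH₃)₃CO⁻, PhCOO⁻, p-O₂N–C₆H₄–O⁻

The more stable X⁻ (or X) is on its own — i.e. the weaker a base it is — the better a leaving group it makes.
CF₃COO⁻: pKₐ(CF₃COOH) ≈ 0.2
PhCOO⁻: pKₐ(C₆H₅COOH) ≈ 4.2 — aryl carboxylate
p-O₂N–C₆H₄–O⁻: pKₐ(p-nitrophenol) ≈ 7.2 — nitro group delocalises the charge; the classic chromogenic LG
RS⁻: pKₐ(RSH (a thiol)) ≈ 10.5 — moderately basic; rarely leaves without activation
OH⁻: pKₐ(H₂O) ≈ 15.7 — strong base; essentially never leaves without prior activation
(CH₃)₃CO⁻: pKₐ(t-BuOH) ≈ 18
Reversing gives the worst-to-best order requested.

(CH₃)₃CO⁻ < OH⁻ < RS⁻ < p-O₂N–C₆H₄–O⁻ < PhCOO⁻ < CF₃COO⁻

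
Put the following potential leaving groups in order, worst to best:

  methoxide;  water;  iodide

iodide: pKₐ(HI) ≈ -10 — large, highly polarisable; very weak base
water: pKₐ(H₃O⁺) ≈ -1.7 — neutral; leaves from a protonated alcohol (R–OH₂⁺)
methoxide: pKₐ(CH₃OH) ≈ 15.5 — strong base; alkoxides do not leave unassisted
Reversing gives the worst-to-best order requested.

methoxide < water < iodide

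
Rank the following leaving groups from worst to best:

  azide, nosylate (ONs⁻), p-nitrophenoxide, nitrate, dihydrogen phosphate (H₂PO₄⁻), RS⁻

Rank by basicity of the departing species: weakest base leaves most easily.
nosylate (ONs⁻): pKₐ(p-O₂NC₆H₄SO₃H) ≈ -3.5 — p-nitro group further stabilises the sulfonate
nitrate: pKₐ(HNO₃) ≈ -1.3
dihydrogen phosphate (H₂PO₄⁻): pKₐ(H₃PO₄) ≈ 2.1 — moderate base; biological leaving group after further activation
azide: pKₐ(HN₃) ≈ 4.7
p-nitrophenoxide: pKₐ(p-nitrophenol) ≈ 7.2
RS⁻: pKₐ(RSH (a thiol)) ≈ 10.5 — moderately basic; rarely leaves without activation
Reversing gives the worst-to-best order requested.

RS⁻ < p-nitrophenoxide < azide < dihydrogen phosphate (H₂PO₄⁻) < nitrate < nosylate (ONs⁻)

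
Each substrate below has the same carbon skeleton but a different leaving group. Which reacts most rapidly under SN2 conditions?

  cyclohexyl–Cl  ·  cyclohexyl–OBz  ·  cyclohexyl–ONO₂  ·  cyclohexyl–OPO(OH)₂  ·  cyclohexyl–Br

cyclohexyl–Br

Same R in every case — rank the leaving groups.
Rank by basicity of the departing species: weakest base leaves most easily.
cyclohexyl–Br loses Br⁻: pKₐ(HBr) ≈ -9
cyclohexyl–Cl loses Cl⁻: pKₐ(HCl) ≈ -7
cyclohexyl–ONO₂ loses NO₃⁻: pKₐ(HNO₃) ≈ -1.3
cyclohexyl–OPO(OH)₂ loses H₂PO₄⁻: pKₐ(H₃PO₄) ≈ 2.1
cyclohexyl–OBz loses PhCOO⁻: pKₐ(C₆H₅COOH) ≈ 4.2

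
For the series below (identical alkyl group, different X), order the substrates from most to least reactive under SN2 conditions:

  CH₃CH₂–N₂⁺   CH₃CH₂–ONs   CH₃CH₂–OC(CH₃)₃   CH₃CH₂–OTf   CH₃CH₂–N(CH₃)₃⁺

CH₃CH₂–N₂⁺ > CH₃CH₂–OTf > CH₃CH₂–ONs > CH₃CH₂–N(CH₃)₃⁺ > CH₃CH₂–OC(CH₃)₃

Same R in every case — rank the leaving groups.
The more stable X⁻ (or X) is on its own — i.e. the weaker a base it is — the better a leaving group it makes.
CH₃CH₂–N₂⁺ loses N₂: no meaningful conjugate acid; N₂ departs as an exceptionally stable neutral molecule
CH₃CH₂–OTf loses OTf⁻: pKₐ(CF₃SO₃H (triflic acid)) ≈ -14
CH₃CH₂–ONs loses ONs⁻: pKₐ(p-O₂NC₆H₄SO₃H) ≈ -3.5
CH₃CH₂–N(CH₃)₃⁺ loses NR'₃: pKₐ(R'₃NH⁺) ≈ 10.7
CH₃CH₂–OC(CH₃)₃ loses (CH₃)₃CO⁻: pKₐ(t-BuOH) ≈ 18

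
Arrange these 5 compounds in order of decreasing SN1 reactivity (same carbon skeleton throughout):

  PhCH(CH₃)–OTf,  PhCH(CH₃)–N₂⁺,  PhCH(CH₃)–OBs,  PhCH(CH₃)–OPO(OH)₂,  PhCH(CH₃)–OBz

PhCH(CH₃)–N₂⁺ > PhCH(CH₃)–OTf > PhCH(CH₃)–OBs > PhCH(CH₃)–OPO(OH)₂ > PhCH(CH₃)–OBz

With the same alkyl group throughout, only the leaving group differentiates the rates.
The more stable X⁻ (or X) is on its own — i.e. the weaker a base it is — the better a leaving group it makes.
PhCH(CH₃)–N₂⁺ loses N₂: no meaningful conjugate acid; N₂ departs as an exceptionally stable neutral molecule
PhCH(CH₃)–OTf loses OTf⁻: pKₐ(CF₃SO₃H (triflic acid)) ≈ -14
PhCH(CH₃)–OBs loses OBs⁻: pKₐ(p-BrC₆H₄SO₃H) ≈ -2.8
PhCH(CH₃)–OPO(OH)₂ loses H₂PO₄⁻: pKₐ(H₃PO₄) ≈ 2.1
PhCH(CH₃)–OBz loses PhCOO⁻: pKₐ(C₆H₅COOH) ≈ 4.2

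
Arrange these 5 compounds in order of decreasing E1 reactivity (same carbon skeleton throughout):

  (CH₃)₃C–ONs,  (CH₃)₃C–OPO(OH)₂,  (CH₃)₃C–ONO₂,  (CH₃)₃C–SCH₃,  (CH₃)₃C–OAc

The skeletons are identical, so relative rate is governed entirely by leaving-group ability.
Leaving-group ability tracks the stability of the departed species; conjugate-acid pKₐ is the usual yardstick (lower pKₐ → better LG).
(CH₃)₃C–ONs loses ONs⁻: pKₐ(p-O₂NC₆H₄SO₃H) ≈ -3.5
(CH₃)₃C–ONO₂ loses NO₃⁻: pKₐ(HNO₃) ≈ -1.3
(CH₃)₃C–OPO(OH)₂ loses H₂PO₄⁻: pKₐ(H₃PO₄) ≈ 2.1
(CH₃)₃C–OAc loses AcO⁻: pKₐ(CH₃COOH) ≈ 4.8
(CH₃)₃C–SCH₃ loses RS⁻: pKₐ(RSH (a thiol)) ≈ 10.5

(CH₃)₃C–ONs > (CH₃)₃C–ONO₂ > (CH₃)₃C–OPO(OH)₂ > (CH₃)₃C–OAc > (CH₃)₃C–SCH₃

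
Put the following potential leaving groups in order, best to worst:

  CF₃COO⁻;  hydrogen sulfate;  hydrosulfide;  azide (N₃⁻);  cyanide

hydrogen sulfate > CF₃COO⁻ > azide (N₃⁻) > hydrosulfide > cyanide

hydrogen sulfate: pKₐ(H₂SO₄) ≈ -3
CF₃COO⁻: pKₐ(CF₃COOH) ≈ 0.2
azide (N₃⁻): pKₐ(HN₃) ≈ 4.7
hydrosulfide: pKₐ(H₂S) ≈ 7
cyanide: pKₐ(HCN) ≈ 9.2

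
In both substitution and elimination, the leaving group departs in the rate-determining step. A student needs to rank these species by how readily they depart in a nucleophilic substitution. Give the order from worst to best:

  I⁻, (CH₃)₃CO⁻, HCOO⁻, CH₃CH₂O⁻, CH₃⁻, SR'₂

I⁻: pKₐ(HI) ≈ -10
SR'₂: pKₐ(R'₂SH⁺) ≈ -7
HCOO⁻: pKₐ(HCOOH) ≈ 3.8
CH₃CH₂O⁻: pKₐ(CH₃CH₂OH) ≈ 16
(CH₃)₃CO⁻: pKₐ(t-BuOH) ≈ 18
CH₃⁻: pKₐ(CH₄) ≈ 48
Listed from poorest to best leaving group as asked.

CH₃⁻ < (CH₃)₃CO⁻ < CH₃CH₂O⁻ < HCOO⁻ < SR'₂ < I⁻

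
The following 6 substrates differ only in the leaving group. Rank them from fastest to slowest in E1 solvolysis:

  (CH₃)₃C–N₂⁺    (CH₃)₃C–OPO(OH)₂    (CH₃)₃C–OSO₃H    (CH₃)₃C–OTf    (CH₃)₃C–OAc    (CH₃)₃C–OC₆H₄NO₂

With the same alkyl group throughout, only the leaving group differentiates the rates.
The more stable X⁻ (or X) is on its own — i.e. the weaker a base it is — the better a leaving group it makes.
(CH₃)₃C–N₂⁺ loses N₂: no meaningful conjugate acid; N₂ departs as an exceptionally stable neutral molecule
(CH₃)₃C–OTf loses OTf⁻: pKₐ(CF₃SO₃H (triflic acid)) ≈ -14
(CH₃)₃C–OSO₃H loses HSO₄⁻: pKₐ(H₂SO₄) ≈ -3
(CH₃)₃C–OPO(OH)₂ loses H₂PO₄⁻: pKₐ(H₃PO₄) ≈ 2.1
(CH₃)₃C–OAc loses AcO⁻: pKₐ(CH₃COOH) ≈ 4.8
(CH₃)₃C–OC₆H₄NO₂ loses p-O₂N–C₆H₄–O⁻: pKₐ(p-nitrophenol) ≈ 7.2

(CH₃)₃C–N₂⁺ > (CH₃)₃C–OTf > (CH₃)₃C–OSO₃H > (CH₃)₃C–OPO(OH)₂ > (CH₃)₃C–OAc > (CH₃)₃C–OC₆H₄NO₂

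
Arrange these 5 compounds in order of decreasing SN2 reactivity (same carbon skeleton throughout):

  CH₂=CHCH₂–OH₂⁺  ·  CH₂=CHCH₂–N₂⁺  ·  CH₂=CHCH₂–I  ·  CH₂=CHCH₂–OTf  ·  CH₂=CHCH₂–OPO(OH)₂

CH₂=CHCH₂–N₂⁺ > CH₂=CHCH₂–OTf > CH₂=CHCH₂–I > CH₂=CHCH₂–OH₂⁺ > CH₂=CHCH₂–OPO(OH)₂

Same R in every case — rank the leaving groups.
Leaving-group ability tracks the stability of the departed species; conjugate-acid pKₐ is the usual yardstick (lower pKₐ → better LG).
CH₂=CHCH₂–N₂⁺ loses N₂: no meaningful conjugate acid; N₂ departs as an exceptionally stable neutral molecule
CH₂=CHCH₂–OTf loses OTf⁻: pKₐ(CF₃SO₃H (triflic acid)) ≈ -14
CH₂=CHCH₂–I loses I⁻: pKₐ(HI) ≈ -10
CH₂=CHCH₂–OH₂⁺ loses H₂O: pKₐ(H₃O⁺) ≈ -1.7
CH₂=CHCH₂–OPO(OH)₂ loses H₂PO₄⁻: pKₐ(H₃PO₄) ≈ 2.1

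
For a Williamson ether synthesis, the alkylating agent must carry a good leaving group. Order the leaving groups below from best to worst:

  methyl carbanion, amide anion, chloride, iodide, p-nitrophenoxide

iodide > chloride > p-nitrophenoxide > amide anion > methyl carbanion

iodide: pKₐ(HI) ≈ -10
chloride: pKₐ(HCl) ≈ -7
p-nitrophenoxide: pKₐ(p-nitrophenol) ≈ 7.2
amide anion: pKₐ(NH₃) ≈ 38
methyl carbanion: pKₐ(CH₄) ≈ 48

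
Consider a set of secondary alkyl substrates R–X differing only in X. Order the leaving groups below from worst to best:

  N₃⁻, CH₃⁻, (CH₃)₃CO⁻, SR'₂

CH₃⁻ < (CH₃)₃CO⁻ < N₃⁻ < SR'₂

The more stable X⁻ (or X) is on its own — i.e. the weaker a base it is — the better a leaving group it makes.
SR'₂: pKₐ(R'₂SH⁺) ≈ -7
N₃⁻: pKₐ(HN₃) ≈ 4.7 — linear, resonance-stabilised
(CH₃)₃CO⁻: pKₐ(t-BuOH) ≈ 18
CH₃⁻: pKₐ(CH₄) ≈ 48
Listed from poorest to best leaving group as asked.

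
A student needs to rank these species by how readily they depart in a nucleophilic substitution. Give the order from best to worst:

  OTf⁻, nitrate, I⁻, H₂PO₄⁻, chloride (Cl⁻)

Rank by basicity of the departing species: weakest base leaves most easily.
OTf⁻: pKₐ(CF₃SO₃H (triflic acid)) ≈ -14 — charge spread over three oxygens and a CF₃ group; the premier leaving group in synthesis
I⁻: pKₐ(HI) ≈ -10 — large, highly polarisable; very weak base
chloride (Cl⁻): pKₐ(HCl) ≈ -7 — moderately weak base
nitrate: pKₐ(HNO₃) ≈ -1.3
H₂PO₄⁻: pKₐ(H₃PO₄) ≈ 2.1

OTf⁻ > I⁻ > chloride (Cl⁻) > nitrate > H₂PO₄⁻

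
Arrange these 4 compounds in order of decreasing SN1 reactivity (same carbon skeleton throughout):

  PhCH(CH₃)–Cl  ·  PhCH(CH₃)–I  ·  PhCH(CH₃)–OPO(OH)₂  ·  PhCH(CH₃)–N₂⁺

PhCH(CH₃)–N₂⁺ > PhCH(CH₃)–I > PhCH(CH₃)–Cl > PhCH(CH₃)–OPO(OH)₂

With the same alkyl group throughout, only the leaving group differentiates the rates.
A good leaving group is a weak base: the lower the pKₐ of its conjugate acid, the more readily it departs.
PhCH(CH₃)–N₂⁺ loses N₂: no meaningful conjugate acid; N₂ departs as an exceptionally stable neutral molecule
PhCH(CH₃)–I loses I⁻: pKₐ(HI) ≈ -10
PhCH(CH₃)–Cl loses Cl⁻: pKₐ(HCl) ≈ -7
PhCH(CH₃)–OPO(OH)₂ loses H₂PO₄⁻: pKₐ(H₃PO₄) ≈ 2.1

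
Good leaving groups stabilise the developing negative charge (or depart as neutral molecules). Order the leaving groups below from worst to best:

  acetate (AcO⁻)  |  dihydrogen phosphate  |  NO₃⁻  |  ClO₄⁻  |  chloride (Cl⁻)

Leaving-group ability tracks the stability of the departed species; conjugate-acid pKₐ is the usual yardstick (lower pKₐ → better LG).
ClO₄⁻: pKₐ(HClO₄) ≈ -10
chloride (Cl⁻): pKₐ(HCl) ≈ -7
NO₃⁻: pKₐ(HNO₃) ≈ -1.3
dihydrogen phosphate: pKₐ(H₃PO₄) ≈ 2.1
acetate (AcO⁻): pKₐ(CH₃COOH) ≈ 4.8
Listed from poorest to best leaving group as asked.

acetate (AcO⁻) < dihydrogen phosphate < NO₃⁻ < chloride (Cl⁻) < ClO₄⁻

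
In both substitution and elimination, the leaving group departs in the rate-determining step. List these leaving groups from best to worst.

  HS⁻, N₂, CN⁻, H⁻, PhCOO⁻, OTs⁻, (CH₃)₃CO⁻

N₂ > OTs⁻ > PhCOO⁻ > HS⁻ > CN⁻ > (CH₃)₃CO⁻ > H⁻

Leaving-group ability tracks the stability of the departed species; conjugate-acid pKₐ is the usual yardstick (lower pKₐ → better LG).
N₂: no meaningful conjugate acid; N₂ departs as an exceptionally stable neutral molecule
OTs⁻: pKₐ(p-CH₃C₆H₄SO₃H (TsOH)) ≈ -2.8
PhCOO⁻: pKₐ(C₆H₅COOH) ≈ 4.2
HS⁻: pKₐ(H₂S) ≈ 7
CN⁻: pKₐ(HCN) ≈ 9.2
(CH₃)₃CO⁻: pKₐ(t-BuOH) ≈ 18
H⁻: pKₐ(H₂) ≈ 36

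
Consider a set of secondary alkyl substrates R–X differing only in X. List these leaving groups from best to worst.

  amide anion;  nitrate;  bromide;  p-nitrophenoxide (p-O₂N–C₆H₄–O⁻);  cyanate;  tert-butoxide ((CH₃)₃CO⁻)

Leaving-group ability tracks the stability of the departed species; conjugate-acid pKₐ is the usual yardstick (lower pKₐ → better LG).
bromide: pKₐ(HBr) ≈ -9 — weak base; good leaving group
nitrate: pKₐ(HNO₃) ≈ -1.3 — resonance-delocalised over three oxygens
cyanate: pKₐ(HOCN) ≈ 3.5
p-nitrophenoxide (p-O₂N–C₆H₄–O⁻): pKₐ(p-nitrophenol) ≈ 7.2 — nitro group delocalises the charge; the classic chromogenic LG
tert-butoxide ((CH₃)₃CO⁻): pKₐ(t-BuOH) ≈ 18
amide anion: pKₐ(NH₃) ≈ 38

bromide > nitrate > cyanate > p-nitrophenoxide (p-O₂N–C₆H₄–O⁻) > tert-butoxide ((CH₃)₃CO⁻) > amide anion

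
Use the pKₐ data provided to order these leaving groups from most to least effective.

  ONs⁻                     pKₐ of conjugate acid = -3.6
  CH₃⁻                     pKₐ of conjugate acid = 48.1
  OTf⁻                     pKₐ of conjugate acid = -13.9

Lower conjugate-acid pKₐ ⇒ weaker base ⇒ better leaving group.
Sorting by the given values: OTf⁻ (-13.9), ONs⁻ (-3.6), CH₃⁻ (48.1).

OTf⁻ > ONs⁻ > CH₃⁻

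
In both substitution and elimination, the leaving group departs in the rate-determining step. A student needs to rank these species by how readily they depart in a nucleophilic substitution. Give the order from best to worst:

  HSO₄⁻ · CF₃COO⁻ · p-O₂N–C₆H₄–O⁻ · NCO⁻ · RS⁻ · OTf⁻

OTf⁻: pKₐ(CF₃SO₃H (triflic acid)) ≈ -14 — charge spread over three oxygens and a CF₃ group; the premier leaving group in synthesis
HSO₄⁻: pKₐ(H₂SO₄) ≈ -3 — conjugate base of a strong mineral acid
CF₃COO⁻: pKₐ(CF₃COOH) ≈ 0.2
NCO⁻: pKₐ(HOCN) ≈ 3.5 — resonance between N and O
p-O₂N–C₆H₄–O⁻: pKₐ(p-nitrophenol) ≈ 7.2
RS⁻: pKₐ(RSH (a thiol)) ≈ 10.5 — moderately basic; rarely leaves without activation

OTf⁻ > HSO₄⁻ > CF₃COO⁻ > NCO⁻ > p-O₂N–C₆H₄–O⁻ > RS⁻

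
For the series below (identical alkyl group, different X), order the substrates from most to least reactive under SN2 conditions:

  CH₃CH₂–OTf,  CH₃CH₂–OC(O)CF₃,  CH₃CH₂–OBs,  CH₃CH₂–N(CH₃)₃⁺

CH₃CH₂–OTf > CH₃CH₂–OBs > CH₃CH₂–OC(O)CF₃ > CH₃CH₂–N(CH₃)₃⁺

The skeletons are identical, so relative rate is governed entirely by leaving-group ability.
A good leaving group is a weak base: the lower the pKₐ of its conjugate acid, the more readily it departs.
CH₃CH₂–OTf loses OTf⁻: pKₐ(CF₃SO₃H (triflic acid)) ≈ -14
CH₃CH₂–OBs loses OBs⁻: pKₐ(p-BrC₆H₄SO₃H) ≈ -2.8
CH₃CH₂–OC(O)CF₃ loses CF₃COO⁻: pKₐ(CF₃COOH) ≈ 0.2
CH₃CH₂–N(CH₃)₃⁺ loses NR'₃: pKₐ(R'₃NH⁺) ≈ 10.7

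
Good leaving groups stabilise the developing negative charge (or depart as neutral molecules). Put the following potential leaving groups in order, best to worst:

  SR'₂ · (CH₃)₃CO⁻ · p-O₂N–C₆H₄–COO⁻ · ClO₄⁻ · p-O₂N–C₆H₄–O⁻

ClO₄⁻: pKₐ(HClO₄) ≈ -10
SR'₂: pKₐ(R'₂SH⁺) ≈ -7
p-O₂N–C₆H₄–COO⁻: pKₐ(p-nitrobenzoic acid) ≈ 3.4
p-O₂N–C₆H₄–O⁻: pKₐ(p-nitrophenol) ≈ 7.2
(CH₃)₃CO⁻: pKₐ(t-BuOH) ≈ 18

ClO₄⁻ > SR'₂ > p-O₂N–C₆H₄–COO⁻ > p-O₂N–C₆H₄–O⁻ > (CH₃)₃CO⁻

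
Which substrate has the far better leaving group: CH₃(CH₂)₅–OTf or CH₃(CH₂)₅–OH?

From CH₃(CH₂)₅–OH the departing group would be OH⁻ (pKₐ(H₂O) ≈ 15.7). Strong base; essentially never leaves without prior activation.
From CH₃(CH₂)₅–OTf the leaving group is OTf⁻ (pKₐ(CF₃SO₃H (triflic acid)) ≈ -14). Charge spread over three oxygens and a CF₃ group; the premier leaving group in synthesis.
(In practice CH₃(CH₂)₅–OTf is made from CH₃(CH₂)₅–OH by treatment with Tf₂O / 2,6-lutidine, converting the hydroxyl into a triflate.)

CH₃(CH₂)₅–OTf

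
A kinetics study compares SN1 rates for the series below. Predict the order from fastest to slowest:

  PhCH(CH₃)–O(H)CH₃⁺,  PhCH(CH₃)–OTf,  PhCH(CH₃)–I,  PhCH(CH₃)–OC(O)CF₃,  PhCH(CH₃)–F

Identical carbon frameworks mean the comparison reduces to leaving-group quality.
Rank by basicity of the departing species: weakest base leaves most easily.
PhCH(CH₃)–OTf loses OTf⁻: pKₐ(CF₃SO₃H (triflic acid)) ≈ -14
PhCH(CH₃)–I loses I⁻: pKₐ(HI) ≈ -10
PhCH(CH₃)–O(H)CH₃⁺ loses R'OH: pKₐ(R'OH₂⁺) ≈ -2.4
PhCH(CH₃)–OC(O)CF₃ loses CF₃COO⁻: pKₐ(CF₃COOH) ≈ 0.2
PhCH(CH₃)–F loses F⁻: pKₐ(HF) ≈ 3.2

PhCH(CH₃)–OTf > PhCH(CH₃)–I > PhCH(CH₃)–O(H)CH₃⁺ > PhCH(CH₃)–OC(O)CF₃ > PhCH(CH₃)–F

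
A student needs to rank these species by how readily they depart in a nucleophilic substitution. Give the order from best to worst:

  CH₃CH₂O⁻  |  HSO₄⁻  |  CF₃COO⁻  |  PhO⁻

HSO₄⁻ > CF₃COO⁻ > PhO⁻ > CH₃CH₂O⁻

Rank by basicity of the departing species: weakest base leaves most easily.
HSO₄⁻: pKₐ(H₂SO₄) ≈ -3
CF₃COO⁻: pKₐ(CF₃COOH) ≈ 0.2
PhO⁻: pKₐ(C₆H₅OH (phenol)) ≈ 10
CH₃CH₂O⁻: pKₐ(CH₃CH₂OH) ≈ 16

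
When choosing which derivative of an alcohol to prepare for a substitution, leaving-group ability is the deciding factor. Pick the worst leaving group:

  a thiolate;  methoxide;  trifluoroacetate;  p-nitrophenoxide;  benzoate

methoxide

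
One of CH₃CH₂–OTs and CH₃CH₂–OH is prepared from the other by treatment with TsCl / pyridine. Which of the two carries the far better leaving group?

CH₃CH₂–OTs

From CH₃CH₂–OH the departing group would be OH⁻ (pKₐ(H₂O) ≈ 15.7). Strong base; essentially never leaves without prior activation.
From CH₃CH₂–OTs the leaving group is OTs⁻ (pKₐ(p-CH₃C₆H₄SO₃H (TsOH)) ≈ -2.8). Resonance-delocalised arenesulfonate.
Treatment with TsCl / pyridine works by converting the hydroxyl into a tosylate, making CH₃CH₂–OTs enormously more reactive.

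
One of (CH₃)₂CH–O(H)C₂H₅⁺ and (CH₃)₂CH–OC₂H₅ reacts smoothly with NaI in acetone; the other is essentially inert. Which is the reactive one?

From (CH₃)₂CH–OC₂H₅ the departing group would be CH₃CH₂O⁻ (pKₐ(CH₃CH₂OH) ≈ 16). Strong base; alkoxides do not leave unassisted.
From (CH₃)₂CH–O(H)C₂H₅⁺ the leaving group is R'OH (pKₐ(R'OH₂⁺) ≈ -2.4). Neutral; leaves from a protonated ether (an oxonium ion, R–O(H)R'⁺).
(In practice (CH₃)₂CH–O(H)C₂H₅⁺ is made from (CH₃)₂CH–OC₂H₅ by protonation with concentrated HBr, allowing neutral ethanol, rather than ethoxide, to depart.)

(CH₃)₂CH–O(H)C₂H₅⁺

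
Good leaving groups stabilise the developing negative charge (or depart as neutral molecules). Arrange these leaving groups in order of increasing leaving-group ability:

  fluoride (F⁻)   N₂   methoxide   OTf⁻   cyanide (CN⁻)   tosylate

N₂: no meaningful conjugate acid; N₂ departs as an exceptionally stable neutral molecule
OTf⁻: pKₐ(CF₃SO₃H (triflic acid)) ≈ -14
tosylate: pKₐ(p-CH₃C₆H₄SO₃H (TsOH)) ≈ -2.8 — resonance-delocalised arenesulfonate
fluoride (F⁻): pKₐ(HF) ≈ 3.2 — small and strongly basic; the poor halide leaving group
cyanide (CN⁻): pKₐ(HCN) ≈ 9.2 — sp carbon stabilises the charge somewhat, but still a poor LG
methoxide: pKₐ(CH₃OH) ≈ 15.5 — strong base; alkoxides do not leave unassisted
Reversing gives the worst-to-best order requested.

methoxide < cyanide (CN⁻) < fluoride (F⁻) < tosylate < OTf⁻ < N₂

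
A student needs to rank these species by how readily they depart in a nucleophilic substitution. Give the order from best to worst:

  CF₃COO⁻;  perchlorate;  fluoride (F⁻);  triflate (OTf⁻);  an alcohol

triflate (OTf⁻): pKₐ(CF₃SO₃H (triflic acid)) ≈ -14
perchlorate: pKₐ(HClO₄) ≈ -10
an alcohol: pKₐ(R'OH₂⁺) ≈ -2.4
CF₃COO⁻: pKₐ(CF₃COOH) ≈ 0.2
fluoride (F⁻): pKₐ(HF) ≈ 3.2

triflate (OTf⁻) > perchlorate > an alcohol > CF₃COO⁻ > fluoride (F⁻)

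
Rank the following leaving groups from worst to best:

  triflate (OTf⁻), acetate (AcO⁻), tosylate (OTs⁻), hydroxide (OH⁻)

triflate (OTf⁻): pKₐ(CF₃SO₃H (triflic acid)) ≈ -14
tosylate (OTs⁻): pKₐ(p-CH₃C₆H₄SO₃H (TsOH)) ≈ -2.8 — resonance-delocalised arenesulfonate
acetate (AcO⁻): pKₐ(CH₃COOH) ≈ 4.8
hydroxide (OH⁻): pKₐ(H₂O) ≈ 15.7
Listed from poorest to best leaving group as asked.

hydroxide (OH⁻) < acetate (AcO⁻) < tosylate (OTs⁻) < triflate (OTf⁻)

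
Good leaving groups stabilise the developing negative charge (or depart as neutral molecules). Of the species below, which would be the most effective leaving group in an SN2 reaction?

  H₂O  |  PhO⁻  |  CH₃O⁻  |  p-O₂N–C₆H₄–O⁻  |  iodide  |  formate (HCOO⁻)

iodide

The more stable X⁻ (or X) is on its own — i.e. the weaker a base it is — the better a leaving group it makes.
iodide: pKₐ(HI) ≈ -10
H₂O: pKₐ(H₃O⁺) ≈ -1.7
formate (HCOO⁻): pKₐ(HCOOH) ≈ 3.8
p-O₂N–C₆H₄–O⁻: pKₐ(p-nitrophenol) ≈ 7.2
PhO⁻: pKₐ(C₆H₅OH (phenol)) ≈ 10
CH₃O⁻: pKₐ(CH₃OH) ≈ 15.5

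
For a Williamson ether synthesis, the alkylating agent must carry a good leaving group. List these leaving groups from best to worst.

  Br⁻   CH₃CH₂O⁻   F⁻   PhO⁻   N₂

A good leaving group is a weak base: the lower the pKₐ of its conjugate acid, the more readily it departs.
N₂: no meaningful conjugate acid; N₂ departs as an exceptionally stable neutral molecule
Br⁻: pKₐ(HBr) ≈ -9 — weak base; good leaving group
F⁻: pKₐ(HF) ≈ 3.2 — small and strongly basic; the poor halide leaving group
PhO⁻: pKₐ(C₆H₅OH (phenol)) ≈ 10
CH₃CH₂O⁻: pKₐ(CH₃CH₂OH) ≈ 16 — strong base; alkoxides do not leave unassisted

N₂ > Br⁻ > F⁻ > PhO⁻ > CH₃CH₂O⁻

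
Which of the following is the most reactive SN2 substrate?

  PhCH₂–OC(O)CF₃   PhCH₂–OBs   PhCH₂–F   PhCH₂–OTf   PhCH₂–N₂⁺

With the same alkyl group throughout, only the leaving group differentiates the rates.
Leaving-group ability tracks the stability of the departed species; conjugate-acid pKₐ is the usual yardstick (lower pKₐ → better LG).
PhCH₂–N₂⁺ loses N₂: no meaningful conjugate acid; N₂ departs as an exceptionally stable neutral molecule
PhCH₂–OTf loses OTf⁻: pKₐ(CF₃SO₃H (triflic acid)) ≈ -14
PhCH₂–OBs loses OBs⁻: pKₐ(p-BrC₆H₄SO₃H) ≈ -2.8
PhCH₂–OC(O)CF₃ loses CF₃COO⁻: pKₐ(CF₃COOH) ≈ 0.2
PhCH₂–F loses F⁻: pKₐ(HF) ≈ 3.2

PhCH₂–N₂⁺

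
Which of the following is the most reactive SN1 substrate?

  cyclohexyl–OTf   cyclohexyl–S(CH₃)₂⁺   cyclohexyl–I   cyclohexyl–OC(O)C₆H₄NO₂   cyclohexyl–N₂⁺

cyclohexyl–N₂⁺

Same R in every case — rank the leaving groups.
The more stable X⁻ (or X) is on its own — i.e. the weaker a base it is — the better a leaving group it makes.
cyclohexyl–N₂⁺ loses N₂: no meaningful conjugate acid; N₂ departs as an exceptionally stable neutral molecule
cyclohexyl–OTf loses OTf⁻: pKₐ(CF₃SO₃H (triflic acid)) ≈ -14
cyclohexyl–I loses I⁻: pKₐ(HI) ≈ -10
cyclohexyl–S(CH₃)₂⁺ loses SR'₂: pKₐ(R'₂SH⁺) ≈ -7
cyclohexyl–OC(O)C₆H₄NO₂ loses p-O₂N–C₆H₄–COO⁻: pKₐ(p-nitrobenzoic acid) ≈ 3.4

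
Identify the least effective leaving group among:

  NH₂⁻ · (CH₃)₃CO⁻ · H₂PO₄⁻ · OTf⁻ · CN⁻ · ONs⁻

NH₂⁻

A good leaving group is a weak base: the lower the pKₐ of its conjugate acid, the more readily it departs.
OTf⁻: pKₐ(CF₃SO₃H (triflic acid)) ≈ -14
ONs⁻: pKₐ(p-O₂NC₆H₄SO₃H) ≈ -3.5
H₂PO₄⁻: pKₐ(H₃PO₄) ≈ 2.1
CN⁻: pKₐ(HCN) ≈ 9.2
(CH₃)₃CO⁻: pKₐ(t-BuOH) ≈ 18
NH₂⁻: pKₐ(NH₃) ≈ 38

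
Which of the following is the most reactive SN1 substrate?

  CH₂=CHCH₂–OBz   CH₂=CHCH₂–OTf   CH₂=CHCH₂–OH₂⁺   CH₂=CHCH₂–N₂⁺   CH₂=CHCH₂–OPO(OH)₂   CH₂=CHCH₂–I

Same R in every case — rank the leaving groups.
Rank by basicity of the departing species: weakest base leaves most easily.
CH₂=CHCH₂–N₂⁺ loses N₂: no meaningful conjugate acid; N₂ departs as an exceptionally stable neutral molecule
CH₂=CHCH₂–OTf loses OTf⁻: pKₐ(CF₃SO₃H (triflic acid)) ≈ -14
CH₂=CHCH₂–I loses I⁻: pKₐ(HI) ≈ -10
CH₂=CHCH₂–OH₂⁺ loses H₂O: pKₐ(H₃O⁺) ≈ -1.7
CH₂=CHCH₂–OPO(OH)₂ loses H₂PO₄⁻: pKₐ(H₃PO₄) ≈ 2.1
CH₂=CHCH₂–OBz loses PhCOO⁻: pKₐ(C₆H₅COOH) ≈ 4.2

CH₂=CHCH₂–N₂⁺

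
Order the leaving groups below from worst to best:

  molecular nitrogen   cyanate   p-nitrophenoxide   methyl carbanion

methyl carbanion < p-nitrophenoxide < cyanate < molecular nitrogen

Rank by basicity of the departing species: weakest base leaves most easily.
molecular nitrogen: no meaningful conjugate acid; N₂ departs as an exceptionally stable neutral molecule
cyanate: pKₐ(HOCN) ≈ 3.5 — resonance between N and O
p-nitrophenoxide: pKₐ(p-nitrophenol) ≈ 7.2
methyl carbanion: pKₐ(CH₄) ≈ 48 — unstabilised carbanion; the worst conceivable leaving group
Listed from poorest to best leaving group as asked.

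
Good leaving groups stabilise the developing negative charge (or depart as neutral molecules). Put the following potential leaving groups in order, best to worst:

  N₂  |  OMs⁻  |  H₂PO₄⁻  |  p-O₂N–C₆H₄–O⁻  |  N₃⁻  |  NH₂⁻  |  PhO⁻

Rank by basicity of the departing species: weakest base leaves most easily.
N₂: no meaningful conjugate acid; N₂ departs as an exceptionally stable neutral molecule
OMs⁻: pKₐ(CH₃SO₃H (MsOH)) ≈ -1.9 — resonance-delocalised alkanesulfonate
H₂PO₄⁻: pKₐ(H₃PO₄) ≈ 2.1
N₃⁻: pKₐ(HN₃) ≈ 4.7 — linear, resonance-stabilised
p-O₂N–C₆H₄–O⁻: pKₐ(p-nitrophenol) ≈ 7.2 — nitro group delocalises the charge; the classic chromogenic LG
PhO⁻: pKₐ(C₆H₅OH (phenol)) ≈ 10 — resonance into the ring helps, but still a poor LG
NH₂⁻: pKₐ(NH₃) ≈ 38 — extremely strong base; never a leaving group

N₂ > OMs⁻ > H₂PO₄⁻ > N₃⁻ > p-O₂N–C₆H₄–O⁻ > PhO⁻ > NH₂⁻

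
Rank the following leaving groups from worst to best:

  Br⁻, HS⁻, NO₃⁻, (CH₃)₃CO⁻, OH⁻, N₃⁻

(CH₃)₃CO⁻ < OH⁻ < HS⁻ < N₃⁻ < NO₃⁻ < Br⁻

Rank by basicity of the departing species: weakest base leaves most easily.
Br⁻: pKₐ(HBr) ≈ -9
NO₃⁻: pKₐ(HNO₃) ≈ -1.3
N₃⁻: pKₐ(HN₃) ≈ 4.7
HS⁻: pKₐ(H₂S) ≈ 7
OH⁻: pKₐ(H₂O) ≈ 15.7
(CH₃)₃CO⁻: pKₐ(t-BuOH) ≈ 18
Reversing gives the worst-to-best order requested.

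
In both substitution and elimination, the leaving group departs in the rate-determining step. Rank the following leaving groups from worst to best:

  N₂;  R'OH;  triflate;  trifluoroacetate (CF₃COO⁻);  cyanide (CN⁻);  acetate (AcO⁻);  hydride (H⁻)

A good leaving group is a weak base: the lower the pKₐ of its conjugate acid, the more readily it departs.
N₂: no meaningful conjugate acid; N₂ departs as an exceptionally stable neutral molecule
triflate: pKₐ(CF₃SO₃H (triflic acid)) ≈ -14
R'OH: pKₐ(R'OH₂⁺) ≈ -2.4
trifluoroacetate (CF₃COO⁻): pKₐ(CF₃COOH) ≈ 0.2
acetate (AcO⁻): pKₐ(CH₃COOH) ≈ 4.8
cyanide (CN⁻): pKₐ(HCN) ≈ 9.2
hydride (H⁻): pKₐ(H₂) ≈ 36
Reversing gives the worst-to-best order requested.

hydride (H⁻) < cyanide (CN⁻) < acetate (AcO⁻) < trifluoroacetate (CF₃COO⁻) < R'OH < triflate < N₂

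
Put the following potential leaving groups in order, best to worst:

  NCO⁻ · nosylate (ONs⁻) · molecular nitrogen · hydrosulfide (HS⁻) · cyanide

Leaving-group ability tracks the stability of the departed species; conjugate-acid pKₐ is the usual yardstick (lower pKₐ → better LG).
molecular nitrogen: no meaningful conjugate acid; N₂ departs as an exceptionally stable neutral molecule
nosylate (ONs⁻): pKₐ(p-O₂NC₆H₄SO₃H) ≈ -3.5 — p-nitro group further stabilises the sulfonate
NCO⁻: pKₐ(HOCN) ≈ 3.5
hydrosulfide (HS⁻): pKₐ(H₂S) ≈ 7 — larger and more polarisable than the oxygen analogue
cyanide: pKₐ(HCN) ≈ 9.2 — sp carbon stabilises the charge somewhat, but still a poor LG

molecular nitrogen > nosylate (ONs⁻) > NCO⁻ > hydrosulfide (HS⁻) > cyanide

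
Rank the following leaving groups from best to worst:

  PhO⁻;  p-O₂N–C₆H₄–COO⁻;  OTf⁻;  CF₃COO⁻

OTf⁻: pKₐ(CF₃SO₃H (triflic acid)) ≈ -14
CF₃COO⁻: pKₐ(CF₃COOH) ≈ 0.2
p-O₂N–C₆H₄–COO⁻: pKₐ(p-nitrobenzoic acid) ≈ 3.4
PhO⁻: pKₐ(C₆H₅OH (phenol)) ≈ 10

OTf⁻ > CF₃COO⁻ > p-O₂N–C₆H₄–COO⁻ > PhO⁻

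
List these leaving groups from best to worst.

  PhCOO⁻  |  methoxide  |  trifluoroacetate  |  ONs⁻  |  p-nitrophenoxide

ONs⁻: pKₐ(p-O₂NC₆H₄SO₃H) ≈ -3.5
trifluoroacetate: pKₐ(CF₃COOH) ≈ 0.2 — strongly electron-withdrawing CF₃ stabilises the carboxylate
PhCOO⁻: pKₐ(C₆H₅COOH) ≈ 4.2
p-nitrophenoxide: pKₐ(p-nitrophenol) ≈ 7.2
methoxide: pKₐ(CH₃OH) ≈ 15.5 — strong base; alkoxides do not leave unassisted

ONs⁻ > trifluoroacetate > PhCOO⁻ > p-nitrophenoxide > methoxide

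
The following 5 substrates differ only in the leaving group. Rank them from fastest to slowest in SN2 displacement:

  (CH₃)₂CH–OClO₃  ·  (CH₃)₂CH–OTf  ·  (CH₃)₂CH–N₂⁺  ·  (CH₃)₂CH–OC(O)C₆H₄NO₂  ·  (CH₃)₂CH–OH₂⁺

(CH₃)₂CH–N₂⁺ > (CH₃)₂CH–OTf > (CH₃)₂CH–OClO₃ > (CH₃)₂CH–OH₂⁺ > (CH₃)₂CH–OC(O)C₆H₄NO₂

Identical carbon frameworks mean the comparison reduces to leaving-group quality.
A good leaving group is a weak base: the lower the pKₐ of its conjugate acid, the more readily it departs.
(CH₃)₂CH–N₂⁺ loses N₂: no meaningful conjugate acid; N₂ departs as an exceptionally stable neutral molecule
(CH₃)₂CH–OTf loses OTf⁻: pKₐ(CF₃SO₃H (triflic acid)) ≈ -14
(CH₃)₂CH–OClO₃ loses ClO₄⁻: pKₐ(HClO₄) ≈ -10
(CH₃)₂CH–OH₂⁺ loses H₂O: pKₐ(H₃O⁺) ≈ -1.7
(CH₃)₂CH–OC(O)C₆H₄NO₂ loses p-O₂N–C₆H₄–COO⁻: pKₐ(p-nitrobenzoic acid) ≈ 3.4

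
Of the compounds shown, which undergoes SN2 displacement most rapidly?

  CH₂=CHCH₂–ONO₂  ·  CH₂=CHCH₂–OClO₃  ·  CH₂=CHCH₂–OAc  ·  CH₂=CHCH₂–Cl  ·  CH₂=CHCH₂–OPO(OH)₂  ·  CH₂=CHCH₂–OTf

CH₂=CHCH₂–OTf

Same R in every case — rank the leaving groups.
A good leaving group is a weak base: the lower the pKₐ of its conjugate acid, the more readily it departs.
CH₂=CHCH₂–OTf loses OTf⁻: pKₐ(CF₃SO₃H (triflic acid)) ≈ -14
CH₂=CHCH₂–OClO₃ loses ClO₄⁻: pKₐ(HClO₄) ≈ -10
CH₂=CHCH₂–Cl loses Cl⁻: pKₐ(HCl) ≈ -7
CH₂=CHCH₂–ONO₂ loses NO₃⁻: pKₐ(HNO₃) ≈ -1.3
CH₂=CHCH₂–OPO(OH)₂ loses H₂PO₄⁻: pKₐ(H₃PO₄) ≈ 2.1
CH₂=CHCH₂–OAc loses AcO⁻: pKₐ(CH₃COOH) ≈ 4.8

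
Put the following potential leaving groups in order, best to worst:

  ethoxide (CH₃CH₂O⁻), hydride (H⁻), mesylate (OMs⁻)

mesylate (OMs⁻) > ethoxide (CH₃CH₂O⁻) > hydride (H⁻)

mesylate (OMs⁻): pKₐ(CH₃SO₃H (MsOH)) ≈ -1.9 — resonance-delocalised alkanesulfonate
ethoxide (CH₃CH₂O⁻): pKₐ(CH₃CH₂OH) ≈ 16 — strong base; alkoxides do not leave unassisted
hydride (H⁻): pKₐ(H₂) ≈ 36 — extremely strong base; leaves only in special hydride-transfer contexts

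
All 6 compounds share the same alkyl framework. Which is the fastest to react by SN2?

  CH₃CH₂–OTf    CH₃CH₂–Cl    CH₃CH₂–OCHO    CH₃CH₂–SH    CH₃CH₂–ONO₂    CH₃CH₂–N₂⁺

CH₃CH₂–N₂⁺

Same R in every case — rank the leaving groups.
Rank by basicity of the departing species: weakest base leaves most easily.
CH₃CH₂–N₂⁺ loses N₂: no meaningful conjugate acid; N₂ departs as an exceptionally stable neutral molecule
CH₃CH₂–OTf loses OTf⁻: pKₐ(CF₃SO₃H (triflic acid)) ≈ -14
CH₃CH₂–Cl loses Cl⁻: pKₐ(HCl) ≈ -7
CH₃CH₂–ONO₂ loses NO₃⁻: pKₐ(HNO₃) ≈ -1.3
CH₃CH₂–OCHO loses HCOO⁻: pKₐ(HCOOH) ≈ 3.8
CH₃CH₂–SH loses HS⁻: pKₐ(H₂S) ≈ 7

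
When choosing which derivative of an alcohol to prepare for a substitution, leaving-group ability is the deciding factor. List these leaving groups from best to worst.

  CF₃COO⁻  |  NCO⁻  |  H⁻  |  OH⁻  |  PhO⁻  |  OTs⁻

The more stable X⁻ (or X) is on its own — i.e. the weaker a base it is — the better a leaving group it makes.
OTs⁻: pKₐ(p-CH₃C₆H₄SO₃H (TsOH)) ≈ -2.8
CF₃COO⁻: pKₐ(CF₃COOH) ≈ 0.2
NCO⁻: pKₐ(HOCN) ≈ 3.5
PhO⁻: pKₐ(C₆H₅OH (phenol)) ≈ 10
OH⁻: pKₐ(H₂O) ≈ 15.7
H⁻: pKₐ(H₂) ≈ 36

OTs⁻ > CF₃COO⁻ > NCO⁻ > PhO⁻ > OH⁻ > H⁻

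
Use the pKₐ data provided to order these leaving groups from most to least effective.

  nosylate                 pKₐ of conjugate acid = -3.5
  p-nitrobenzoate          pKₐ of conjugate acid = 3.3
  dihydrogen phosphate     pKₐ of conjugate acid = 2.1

nosylate > dihydrogen phosphate > p-nitrobenzoate

Lower conjugate-acid pKₐ ⇒ weaker base ⇒ better leaving group.
Sorting by the given values: nosylate (-3.5), dihydrogen phosphate (2.1), p-nitrobenzoate (3.3).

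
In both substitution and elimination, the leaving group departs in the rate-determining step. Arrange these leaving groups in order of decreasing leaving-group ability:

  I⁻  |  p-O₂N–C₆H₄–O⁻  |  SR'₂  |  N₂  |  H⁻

N₂ > I⁻ > SR'₂ > p-O₂N–C₆H₄–O⁻ > H⁻

A good leaving group is a weak base: the lower the pKₐ of its conjugate acid, the more readily it departs.
N₂: no meaningful conjugate acid; N₂ departs as an exceptionally stable neutral molecule
I⁻: pKₐ(HI) ≈ -10
SR'₂: pKₐ(R'₂SH⁺) ≈ -7
p-O₂N–C₆H₄–O⁻: pKₐ(p-nitrophenol) ≈ 7.2
H⁻: pKₐ(H₂) ≈ 36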